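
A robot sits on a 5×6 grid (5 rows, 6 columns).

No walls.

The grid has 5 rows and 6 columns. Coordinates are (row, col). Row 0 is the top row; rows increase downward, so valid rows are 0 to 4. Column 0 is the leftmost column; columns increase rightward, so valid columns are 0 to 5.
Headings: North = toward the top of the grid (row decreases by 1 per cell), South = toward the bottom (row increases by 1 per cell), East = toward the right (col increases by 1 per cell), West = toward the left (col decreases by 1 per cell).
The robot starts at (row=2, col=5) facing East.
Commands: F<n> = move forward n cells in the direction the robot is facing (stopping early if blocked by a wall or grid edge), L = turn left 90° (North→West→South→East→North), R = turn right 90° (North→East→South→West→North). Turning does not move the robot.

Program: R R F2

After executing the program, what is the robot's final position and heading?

Answer: Final position: (row=2, col=3), facing West

Derivation:
Start: (row=2, col=5), facing East
  R: turn right, now facing South
  R: turn right, now facing West
  F2: move forward 2, now at (row=2, col=3)
Final: (row=2, col=3), facing West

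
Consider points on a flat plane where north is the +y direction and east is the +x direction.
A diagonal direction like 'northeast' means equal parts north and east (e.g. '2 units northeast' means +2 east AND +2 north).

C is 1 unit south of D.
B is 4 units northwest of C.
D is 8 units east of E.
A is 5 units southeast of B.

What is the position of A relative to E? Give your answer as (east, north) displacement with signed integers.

Place E at the origin (east=0, north=0).
  D is 8 units east of E: delta (east=+8, north=+0); D at (east=8, north=0).
  C is 1 unit south of D: delta (east=+0, north=-1); C at (east=8, north=-1).
  B is 4 units northwest of C: delta (east=-4, north=+4); B at (east=4, north=3).
  A is 5 units southeast of B: delta (east=+5, north=-5); A at (east=9, north=-2).
Therefore A relative to E: (east=9, north=-2).

Answer: A is at (east=9, north=-2) relative to E.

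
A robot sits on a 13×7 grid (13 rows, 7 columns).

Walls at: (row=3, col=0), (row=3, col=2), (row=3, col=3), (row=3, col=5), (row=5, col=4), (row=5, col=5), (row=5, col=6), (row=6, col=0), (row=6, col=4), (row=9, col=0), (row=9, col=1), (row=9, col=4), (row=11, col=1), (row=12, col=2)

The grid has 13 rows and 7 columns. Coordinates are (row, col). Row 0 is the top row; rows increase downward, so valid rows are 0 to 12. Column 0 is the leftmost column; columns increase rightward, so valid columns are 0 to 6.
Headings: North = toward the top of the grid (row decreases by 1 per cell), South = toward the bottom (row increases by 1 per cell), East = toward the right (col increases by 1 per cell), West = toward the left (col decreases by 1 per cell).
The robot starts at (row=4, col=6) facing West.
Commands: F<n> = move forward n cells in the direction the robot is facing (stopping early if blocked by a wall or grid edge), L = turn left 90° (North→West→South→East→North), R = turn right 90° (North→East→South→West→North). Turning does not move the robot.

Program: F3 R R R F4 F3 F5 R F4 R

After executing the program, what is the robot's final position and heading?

Start: (row=4, col=6), facing West
  F3: move forward 3, now at (row=4, col=3)
  R: turn right, now facing North
  R: turn right, now facing East
  R: turn right, now facing South
  F4: move forward 4, now at (row=8, col=3)
  F3: move forward 3, now at (row=11, col=3)
  F5: move forward 1/5 (blocked), now at (row=12, col=3)
  R: turn right, now facing West
  F4: move forward 0/4 (blocked), now at (row=12, col=3)
  R: turn right, now facing North
Final: (row=12, col=3), facing North

Answer: Final position: (row=12, col=3), facing North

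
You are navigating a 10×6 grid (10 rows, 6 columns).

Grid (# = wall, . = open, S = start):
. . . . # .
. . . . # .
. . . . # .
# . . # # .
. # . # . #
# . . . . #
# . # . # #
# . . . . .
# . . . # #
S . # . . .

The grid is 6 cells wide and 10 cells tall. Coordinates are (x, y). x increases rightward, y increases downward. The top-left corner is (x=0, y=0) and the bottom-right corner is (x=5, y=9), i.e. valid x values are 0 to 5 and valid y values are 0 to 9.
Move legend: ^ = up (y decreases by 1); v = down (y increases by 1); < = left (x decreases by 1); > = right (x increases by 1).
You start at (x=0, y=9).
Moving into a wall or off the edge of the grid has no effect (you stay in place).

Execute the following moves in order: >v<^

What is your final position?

Answer: Final position: (x=0, y=9)

Derivation:
Start: (x=0, y=9)
  > (right): (x=0, y=9) -> (x=1, y=9)
  v (down): blocked, stay at (x=1, y=9)
  < (left): (x=1, y=9) -> (x=0, y=9)
  ^ (up): blocked, stay at (x=0, y=9)
Final: (x=0, y=9)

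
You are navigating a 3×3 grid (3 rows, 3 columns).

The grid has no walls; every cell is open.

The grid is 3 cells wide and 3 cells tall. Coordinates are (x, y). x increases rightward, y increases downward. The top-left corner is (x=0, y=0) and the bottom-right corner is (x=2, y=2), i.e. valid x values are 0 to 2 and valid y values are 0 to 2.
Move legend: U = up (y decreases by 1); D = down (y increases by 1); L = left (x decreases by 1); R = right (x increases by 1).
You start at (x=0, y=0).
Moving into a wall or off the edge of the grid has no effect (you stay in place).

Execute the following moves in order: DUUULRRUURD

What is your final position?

Start: (x=0, y=0)
  D (down): (x=0, y=0) -> (x=0, y=1)
  U (up): (x=0, y=1) -> (x=0, y=0)
  U (up): blocked, stay at (x=0, y=0)
  U (up): blocked, stay at (x=0, y=0)
  L (left): blocked, stay at (x=0, y=0)
  R (right): (x=0, y=0) -> (x=1, y=0)
  R (right): (x=1, y=0) -> (x=2, y=0)
  U (up): blocked, stay at (x=2, y=0)
  U (up): blocked, stay at (x=2, y=0)
  R (right): blocked, stay at (x=2, y=0)
  D (down): (x=2, y=0) -> (x=2, y=1)
Final: (x=2, y=1)

Answer: Final position: (x=2, y=1)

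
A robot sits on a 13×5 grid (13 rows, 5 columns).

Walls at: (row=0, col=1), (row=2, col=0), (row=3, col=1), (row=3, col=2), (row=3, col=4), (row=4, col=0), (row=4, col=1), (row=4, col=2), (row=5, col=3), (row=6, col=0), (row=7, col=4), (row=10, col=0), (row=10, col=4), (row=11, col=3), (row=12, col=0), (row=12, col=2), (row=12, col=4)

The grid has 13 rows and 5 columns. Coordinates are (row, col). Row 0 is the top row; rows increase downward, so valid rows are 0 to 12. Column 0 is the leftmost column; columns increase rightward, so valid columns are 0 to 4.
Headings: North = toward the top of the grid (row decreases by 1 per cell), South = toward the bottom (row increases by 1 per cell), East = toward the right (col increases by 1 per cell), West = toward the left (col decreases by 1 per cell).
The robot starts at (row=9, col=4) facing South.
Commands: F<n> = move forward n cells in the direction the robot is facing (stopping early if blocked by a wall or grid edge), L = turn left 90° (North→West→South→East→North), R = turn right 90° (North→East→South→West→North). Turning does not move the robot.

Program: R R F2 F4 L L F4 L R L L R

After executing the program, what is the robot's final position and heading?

Start: (row=9, col=4), facing South
  R: turn right, now facing West
  R: turn right, now facing North
  F2: move forward 1/2 (blocked), now at (row=8, col=4)
  F4: move forward 0/4 (blocked), now at (row=8, col=4)
  L: turn left, now facing West
  L: turn left, now facing South
  F4: move forward 1/4 (blocked), now at (row=9, col=4)
  L: turn left, now facing East
  R: turn right, now facing South
  L: turn left, now facing East
  L: turn left, now facing North
  R: turn right, now facing East
Final: (row=9, col=4), facing East

Answer: Final position: (row=9, col=4), facing East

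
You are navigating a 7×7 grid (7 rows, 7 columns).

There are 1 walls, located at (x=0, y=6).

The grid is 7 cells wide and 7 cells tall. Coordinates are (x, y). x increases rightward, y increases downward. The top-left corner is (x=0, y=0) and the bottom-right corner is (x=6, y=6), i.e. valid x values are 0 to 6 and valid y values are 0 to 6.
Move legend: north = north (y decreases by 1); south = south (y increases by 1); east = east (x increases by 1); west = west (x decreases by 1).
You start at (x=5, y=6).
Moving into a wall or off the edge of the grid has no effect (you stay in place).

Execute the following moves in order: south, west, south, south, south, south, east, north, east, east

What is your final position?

Start: (x=5, y=6)
  south (south): blocked, stay at (x=5, y=6)
  west (west): (x=5, y=6) -> (x=4, y=6)
  [×4]south (south): blocked, stay at (x=4, y=6)
  east (east): (x=4, y=6) -> (x=5, y=6)
  north (north): (x=5, y=6) -> (x=5, y=5)
  east (east): (x=5, y=5) -> (x=6, y=5)
  east (east): blocked, stay at (x=6, y=5)
Final: (x=6, y=5)

Answer: Final position: (x=6, y=5)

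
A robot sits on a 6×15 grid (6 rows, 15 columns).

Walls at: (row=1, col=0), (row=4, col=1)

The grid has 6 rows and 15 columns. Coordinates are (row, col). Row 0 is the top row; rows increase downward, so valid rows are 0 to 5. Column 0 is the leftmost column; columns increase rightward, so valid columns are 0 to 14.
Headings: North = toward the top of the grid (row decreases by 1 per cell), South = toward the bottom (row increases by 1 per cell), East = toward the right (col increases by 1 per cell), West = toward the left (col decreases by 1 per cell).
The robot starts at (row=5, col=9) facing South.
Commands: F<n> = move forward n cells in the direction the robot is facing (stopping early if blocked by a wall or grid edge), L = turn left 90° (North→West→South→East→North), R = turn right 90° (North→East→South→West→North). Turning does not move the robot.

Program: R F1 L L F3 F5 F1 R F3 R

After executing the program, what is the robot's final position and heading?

Answer: Final position: (row=5, col=14), facing West

Derivation:
Start: (row=5, col=9), facing South
  R: turn right, now facing West
  F1: move forward 1, now at (row=5, col=8)
  L: turn left, now facing South
  L: turn left, now facing East
  F3: move forward 3, now at (row=5, col=11)
  F5: move forward 3/5 (blocked), now at (row=5, col=14)
  F1: move forward 0/1 (blocked), now at (row=5, col=14)
  R: turn right, now facing South
  F3: move forward 0/3 (blocked), now at (row=5, col=14)
  R: turn right, now facing West
Final: (row=5, col=14), facing West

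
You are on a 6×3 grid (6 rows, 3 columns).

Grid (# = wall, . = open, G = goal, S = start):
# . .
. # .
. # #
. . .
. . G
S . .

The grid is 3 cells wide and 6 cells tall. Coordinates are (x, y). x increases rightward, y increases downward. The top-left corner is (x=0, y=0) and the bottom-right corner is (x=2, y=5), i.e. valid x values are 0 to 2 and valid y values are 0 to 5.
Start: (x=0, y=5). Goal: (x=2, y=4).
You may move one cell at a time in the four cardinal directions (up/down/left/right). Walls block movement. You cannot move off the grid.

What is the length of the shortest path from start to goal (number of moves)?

BFS from (x=0, y=5) until reaching (x=2, y=4):
  Distance 0: (x=0, y=5)
  Distance 1: (x=0, y=4), (x=1, y=5)
  Distance 2: (x=0, y=3), (x=1, y=4), (x=2, y=5)
  Distance 3: (x=0, y=2), (x=1, y=3), (x=2, y=4)  <- goal reached here
One shortest path (3 moves): (x=0, y=5) -> (x=1, y=5) -> (x=2, y=5) -> (x=2, y=4)

Answer: Shortest path length: 3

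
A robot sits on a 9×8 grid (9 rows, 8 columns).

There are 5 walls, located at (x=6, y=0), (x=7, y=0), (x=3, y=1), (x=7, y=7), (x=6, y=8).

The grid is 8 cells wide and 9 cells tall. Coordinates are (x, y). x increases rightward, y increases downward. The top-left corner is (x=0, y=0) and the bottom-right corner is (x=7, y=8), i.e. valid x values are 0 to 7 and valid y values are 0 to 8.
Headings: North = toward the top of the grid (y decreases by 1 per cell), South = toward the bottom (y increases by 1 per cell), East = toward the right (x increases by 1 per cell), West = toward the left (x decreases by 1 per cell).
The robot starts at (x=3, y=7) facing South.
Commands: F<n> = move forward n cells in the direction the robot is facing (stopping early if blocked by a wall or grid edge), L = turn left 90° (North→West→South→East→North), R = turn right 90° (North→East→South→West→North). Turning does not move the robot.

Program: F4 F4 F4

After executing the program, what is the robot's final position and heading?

Answer: Final position: (x=3, y=8), facing South

Derivation:
Start: (x=3, y=7), facing South
  F4: move forward 1/4 (blocked), now at (x=3, y=8)
  F4: move forward 0/4 (blocked), now at (x=3, y=8)
  F4: move forward 0/4 (blocked), now at (x=3, y=8)
Final: (x=3, y=8), facing South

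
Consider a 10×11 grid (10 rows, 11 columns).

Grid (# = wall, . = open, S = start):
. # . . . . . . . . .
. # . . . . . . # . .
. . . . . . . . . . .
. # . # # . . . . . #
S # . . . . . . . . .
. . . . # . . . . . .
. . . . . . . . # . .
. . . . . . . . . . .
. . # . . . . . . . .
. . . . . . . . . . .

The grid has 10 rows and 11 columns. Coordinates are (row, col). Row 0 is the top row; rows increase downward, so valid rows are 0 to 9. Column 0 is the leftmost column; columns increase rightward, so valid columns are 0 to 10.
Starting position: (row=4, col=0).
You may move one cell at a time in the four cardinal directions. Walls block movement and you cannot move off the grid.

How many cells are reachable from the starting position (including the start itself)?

BFS flood-fill from (row=4, col=0):
  Distance 0: (row=4, col=0)
  Distance 1: (row=3, col=0), (row=5, col=0)
  Distance 2: (row=2, col=0), (row=5, col=1), (row=6, col=0)
  Distance 3: (row=1, col=0), (row=2, col=1), (row=5, col=2), (row=6, col=1), (row=7, col=0)
  Distance 4: (row=0, col=0), (row=2, col=2), (row=4, col=2), (row=5, col=3), (row=6, col=2), (row=7, col=1), (row=8, col=0)
  Distance 5: (row=1, col=2), (row=2, col=3), (row=3, col=2), (row=4, col=3), (row=6, col=3), (row=7, col=2), (row=8, col=1), (row=9, col=0)
  Distance 6: (row=0, col=2), (row=1, col=3), (row=2, col=4), (row=4, col=4), (row=6, col=4), (row=7, col=3), (row=9, col=1)
  Distance 7: (row=0, col=3), (row=1, col=4), (row=2, col=5), (row=4, col=5), (row=6, col=5), (row=7, col=4), (row=8, col=3), (row=9, col=2)
  Distance 8: (row=0, col=4), (row=1, col=5), (row=2, col=6), (row=3, col=5), (row=4, col=6), (row=5, col=5), (row=6, col=6), (row=7, col=5), (row=8, col=4), (row=9, col=3)
  Distance 9: (row=0, col=5), (row=1, col=6), (row=2, col=7), (row=3, col=6), (row=4, col=7), (row=5, col=6), (row=6, col=7), (row=7, col=6), (row=8, col=5), (row=9, col=4)
  Distance 10: (row=0, col=6), (row=1, col=7), (row=2, col=8), (row=3, col=7), (row=4, col=8), (row=5, col=7), (row=7, col=7), (row=8, col=6), (row=9, col=5)
  Distance 11: (row=0, col=7), (row=2, col=9), (row=3, col=8), (row=4, col=9), (row=5, col=8), (row=7, col=8), (row=8, col=7), (row=9, col=6)
  Distance 12: (row=0, col=8), (row=1, col=9), (row=2, col=10), (row=3, col=9), (row=4, col=10), (row=5, col=9), (row=7, col=9), (row=8, col=8), (row=9, col=7)
  Distance 13: (row=0, col=9), (row=1, col=10), (row=5, col=10), (row=6, col=9), (row=7, col=10), (row=8, col=9), (row=9, col=8)
  Distance 14: (row=0, col=10), (row=6, col=10), (row=8, col=10), (row=9, col=9)
  Distance 15: (row=9, col=10)
Total reachable: 99 (grid has 99 open cells total)

Answer: Reachable cells: 99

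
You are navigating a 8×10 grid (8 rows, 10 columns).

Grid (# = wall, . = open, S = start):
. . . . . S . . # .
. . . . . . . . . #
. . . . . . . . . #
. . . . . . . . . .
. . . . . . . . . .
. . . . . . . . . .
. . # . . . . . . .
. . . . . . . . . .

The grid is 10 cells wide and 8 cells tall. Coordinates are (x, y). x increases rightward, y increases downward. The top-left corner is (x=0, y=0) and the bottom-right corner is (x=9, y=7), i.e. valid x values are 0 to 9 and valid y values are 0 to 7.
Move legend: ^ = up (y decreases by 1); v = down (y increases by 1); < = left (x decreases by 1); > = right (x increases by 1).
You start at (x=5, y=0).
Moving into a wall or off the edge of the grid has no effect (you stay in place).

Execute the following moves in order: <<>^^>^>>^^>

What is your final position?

Answer: Final position: (x=7, y=0)

Derivation:
Start: (x=5, y=0)
  < (left): (x=5, y=0) -> (x=4, y=0)
  < (left): (x=4, y=0) -> (x=3, y=0)
  > (right): (x=3, y=0) -> (x=4, y=0)
  ^ (up): blocked, stay at (x=4, y=0)
  ^ (up): blocked, stay at (x=4, y=0)
  > (right): (x=4, y=0) -> (x=5, y=0)
  ^ (up): blocked, stay at (x=5, y=0)
  > (right): (x=5, y=0) -> (x=6, y=0)
  > (right): (x=6, y=0) -> (x=7, y=0)
  ^ (up): blocked, stay at (x=7, y=0)
  ^ (up): blocked, stay at (x=7, y=0)
  > (right): blocked, stay at (x=7, y=0)
Final: (x=7, y=0)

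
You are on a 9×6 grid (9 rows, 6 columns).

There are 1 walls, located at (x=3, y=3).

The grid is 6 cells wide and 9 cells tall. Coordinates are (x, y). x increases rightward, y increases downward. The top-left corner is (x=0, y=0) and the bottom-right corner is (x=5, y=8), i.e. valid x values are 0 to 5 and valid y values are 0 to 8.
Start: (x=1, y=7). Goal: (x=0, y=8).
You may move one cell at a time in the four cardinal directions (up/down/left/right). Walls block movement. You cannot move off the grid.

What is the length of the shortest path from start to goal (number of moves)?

Answer: Shortest path length: 2

Derivation:
BFS from (x=1, y=7) until reaching (x=0, y=8):
  Distance 0: (x=1, y=7)
  Distance 1: (x=1, y=6), (x=0, y=7), (x=2, y=7), (x=1, y=8)
  Distance 2: (x=1, y=5), (x=0, y=6), (x=2, y=6), (x=3, y=7), (x=0, y=8), (x=2, y=8)  <- goal reached here
One shortest path (2 moves): (x=1, y=7) -> (x=0, y=7) -> (x=0, y=8)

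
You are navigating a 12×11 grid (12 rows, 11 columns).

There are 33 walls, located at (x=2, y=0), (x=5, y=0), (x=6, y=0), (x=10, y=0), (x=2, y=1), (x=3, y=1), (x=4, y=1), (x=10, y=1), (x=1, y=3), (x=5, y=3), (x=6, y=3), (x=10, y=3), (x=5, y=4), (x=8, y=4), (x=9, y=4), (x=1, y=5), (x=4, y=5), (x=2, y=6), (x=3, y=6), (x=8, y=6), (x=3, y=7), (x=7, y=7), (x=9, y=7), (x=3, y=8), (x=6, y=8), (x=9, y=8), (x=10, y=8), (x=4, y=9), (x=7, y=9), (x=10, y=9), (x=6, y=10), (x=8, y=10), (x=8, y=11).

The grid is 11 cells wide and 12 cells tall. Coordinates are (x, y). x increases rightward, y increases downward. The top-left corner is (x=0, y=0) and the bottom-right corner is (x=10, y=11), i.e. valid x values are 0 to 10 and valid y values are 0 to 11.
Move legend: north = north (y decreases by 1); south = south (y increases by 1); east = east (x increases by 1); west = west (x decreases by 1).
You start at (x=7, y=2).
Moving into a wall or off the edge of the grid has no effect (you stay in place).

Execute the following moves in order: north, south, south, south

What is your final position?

Start: (x=7, y=2)
  north (north): (x=7, y=2) -> (x=7, y=1)
  south (south): (x=7, y=1) -> (x=7, y=2)
  south (south): (x=7, y=2) -> (x=7, y=3)
  south (south): (x=7, y=3) -> (x=7, y=4)
Final: (x=7, y=4)

Answer: Final position: (x=7, y=4)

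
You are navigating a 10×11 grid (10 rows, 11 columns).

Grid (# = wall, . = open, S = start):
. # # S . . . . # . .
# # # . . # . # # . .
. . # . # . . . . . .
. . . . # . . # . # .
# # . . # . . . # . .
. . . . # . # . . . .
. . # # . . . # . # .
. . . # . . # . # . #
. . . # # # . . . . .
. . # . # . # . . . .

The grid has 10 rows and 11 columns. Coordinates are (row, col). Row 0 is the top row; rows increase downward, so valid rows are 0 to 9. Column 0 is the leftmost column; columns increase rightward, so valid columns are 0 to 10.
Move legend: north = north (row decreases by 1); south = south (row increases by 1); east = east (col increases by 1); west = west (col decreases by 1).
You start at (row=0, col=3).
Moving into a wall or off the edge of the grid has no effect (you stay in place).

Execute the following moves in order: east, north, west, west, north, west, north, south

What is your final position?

Start: (row=0, col=3)
  east (east): (row=0, col=3) -> (row=0, col=4)
  north (north): blocked, stay at (row=0, col=4)
  west (west): (row=0, col=4) -> (row=0, col=3)
  west (west): blocked, stay at (row=0, col=3)
  north (north): blocked, stay at (row=0, col=3)
  west (west): blocked, stay at (row=0, col=3)
  north (north): blocked, stay at (row=0, col=3)
  south (south): (row=0, col=3) -> (row=1, col=3)
Final: (row=1, col=3)

Answer: Final position: (row=1, col=3)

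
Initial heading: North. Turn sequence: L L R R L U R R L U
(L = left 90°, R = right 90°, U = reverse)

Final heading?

Answer: Final heading: North

Derivation:
Start: North
  L (left (90° counter-clockwise)) -> West
  L (left (90° counter-clockwise)) -> South
  R (right (90° clockwise)) -> West
  R (right (90° clockwise)) -> North
  L (left (90° counter-clockwise)) -> West
  U (U-turn (180°)) -> East
  R (right (90° clockwise)) -> South
  R (right (90° clockwise)) -> West
  L (left (90° counter-clockwise)) -> South
  U (U-turn (180°)) -> North
Final: North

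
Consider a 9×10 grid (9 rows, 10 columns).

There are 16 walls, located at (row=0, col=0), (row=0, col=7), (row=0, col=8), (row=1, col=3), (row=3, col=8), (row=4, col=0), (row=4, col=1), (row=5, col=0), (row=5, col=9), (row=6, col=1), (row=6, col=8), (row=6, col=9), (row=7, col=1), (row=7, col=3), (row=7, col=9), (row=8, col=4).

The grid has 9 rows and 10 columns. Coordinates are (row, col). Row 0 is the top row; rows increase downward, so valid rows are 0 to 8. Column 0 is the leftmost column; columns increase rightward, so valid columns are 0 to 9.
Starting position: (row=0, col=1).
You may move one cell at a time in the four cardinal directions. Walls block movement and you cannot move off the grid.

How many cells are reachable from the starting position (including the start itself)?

BFS flood-fill from (row=0, col=1):
  Distance 0: (row=0, col=1)
  Distance 1: (row=0, col=2), (row=1, col=1)
  Distance 2: (row=0, col=3), (row=1, col=0), (row=1, col=2), (row=2, col=1)
  Distance 3: (row=0, col=4), (row=2, col=0), (row=2, col=2), (row=3, col=1)
  Distance 4: (row=0, col=5), (row=1, col=4), (row=2, col=3), (row=3, col=0), (row=3, col=2)
  Distance 5: (row=0, col=6), (row=1, col=5), (row=2, col=4), (row=3, col=3), (row=4, col=2)
  Distance 6: (row=1, col=6), (row=2, col=5), (row=3, col=4), (row=4, col=3), (row=5, col=2)
  Distance 7: (row=1, col=7), (row=2, col=6), (row=3, col=5), (row=4, col=4), (row=5, col=1), (row=5, col=3), (row=6, col=2)
  Distance 8: (row=1, col=8), (row=2, col=7), (row=3, col=6), (row=4, col=5), (row=5, col=4), (row=6, col=3), (row=7, col=2)
  Distance 9: (row=1, col=9), (row=2, col=8), (row=3, col=7), (row=4, col=6), (row=5, col=5), (row=6, col=4), (row=8, col=2)
  Distance 10: (row=0, col=9), (row=2, col=9), (row=4, col=7), (row=5, col=6), (row=6, col=5), (row=7, col=4), (row=8, col=1), (row=8, col=3)
  Distance 11: (row=3, col=9), (row=4, col=8), (row=5, col=7), (row=6, col=6), (row=7, col=5), (row=8, col=0)
  Distance 12: (row=4, col=9), (row=5, col=8), (row=6, col=7), (row=7, col=0), (row=7, col=6), (row=8, col=5)
  Distance 13: (row=6, col=0), (row=7, col=7), (row=8, col=6)
  Distance 14: (row=7, col=8), (row=8, col=7)
  Distance 15: (row=8, col=8)
  Distance 16: (row=8, col=9)
Total reachable: 74 (grid has 74 open cells total)

Answer: Reachable cells: 74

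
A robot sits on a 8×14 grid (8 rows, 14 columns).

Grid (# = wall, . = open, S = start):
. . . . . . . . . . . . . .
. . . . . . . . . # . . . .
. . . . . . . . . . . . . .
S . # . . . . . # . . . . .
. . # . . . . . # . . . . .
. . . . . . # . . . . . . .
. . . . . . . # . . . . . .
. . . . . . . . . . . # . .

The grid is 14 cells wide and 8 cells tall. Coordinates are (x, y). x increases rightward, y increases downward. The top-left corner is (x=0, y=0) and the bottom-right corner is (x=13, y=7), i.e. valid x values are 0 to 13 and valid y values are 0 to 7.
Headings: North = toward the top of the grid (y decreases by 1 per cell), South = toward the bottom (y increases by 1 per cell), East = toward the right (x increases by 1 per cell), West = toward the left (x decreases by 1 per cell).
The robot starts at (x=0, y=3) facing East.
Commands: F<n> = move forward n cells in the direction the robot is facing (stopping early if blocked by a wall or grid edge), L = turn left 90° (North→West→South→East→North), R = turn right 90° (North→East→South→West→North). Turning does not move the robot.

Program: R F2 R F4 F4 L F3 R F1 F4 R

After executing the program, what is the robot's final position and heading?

Start: (x=0, y=3), facing East
  R: turn right, now facing South
  F2: move forward 2, now at (x=0, y=5)
  R: turn right, now facing West
  F4: move forward 0/4 (blocked), now at (x=0, y=5)
  F4: move forward 0/4 (blocked), now at (x=0, y=5)
  L: turn left, now facing South
  F3: move forward 2/3 (blocked), now at (x=0, y=7)
  R: turn right, now facing West
  F1: move forward 0/1 (blocked), now at (x=0, y=7)
  F4: move forward 0/4 (blocked), now at (x=0, y=7)
  R: turn right, now facing North
Final: (x=0, y=7), facing North

Answer: Final position: (x=0, y=7), facing North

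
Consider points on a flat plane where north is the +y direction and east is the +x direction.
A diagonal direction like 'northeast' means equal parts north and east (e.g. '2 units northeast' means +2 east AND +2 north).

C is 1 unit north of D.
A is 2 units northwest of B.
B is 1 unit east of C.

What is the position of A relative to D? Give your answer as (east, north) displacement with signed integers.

Place D at the origin (east=0, north=0).
  C is 1 unit north of D: delta (east=+0, north=+1); C at (east=0, north=1).
  B is 1 unit east of C: delta (east=+1, north=+0); B at (east=1, north=1).
  A is 2 units northwest of B: delta (east=-2, north=+2); A at (east=-1, north=3).
Therefore A relative to D: (east=-1, north=3).

Answer: A is at (east=-1, north=3) relative to D.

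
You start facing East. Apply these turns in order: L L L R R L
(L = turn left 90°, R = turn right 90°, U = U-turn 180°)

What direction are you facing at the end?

Answer: Final heading: West

Derivation:
Start: East
  L (left (90° counter-clockwise)) -> North
  L (left (90° counter-clockwise)) -> West
  L (left (90° counter-clockwise)) -> South
  R (right (90° clockwise)) -> West
  R (right (90° clockwise)) -> North
  L (left (90° counter-clockwise)) -> West
Final: West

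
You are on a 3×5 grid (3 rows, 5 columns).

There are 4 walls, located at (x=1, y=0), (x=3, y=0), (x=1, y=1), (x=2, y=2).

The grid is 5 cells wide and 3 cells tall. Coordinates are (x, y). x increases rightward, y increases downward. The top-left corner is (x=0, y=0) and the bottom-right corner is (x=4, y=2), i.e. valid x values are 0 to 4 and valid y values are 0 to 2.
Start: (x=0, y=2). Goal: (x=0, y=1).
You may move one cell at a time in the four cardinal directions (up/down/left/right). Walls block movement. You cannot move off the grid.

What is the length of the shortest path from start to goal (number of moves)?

Answer: Shortest path length: 1

Derivation:
BFS from (x=0, y=2) until reaching (x=0, y=1):
  Distance 0: (x=0, y=2)
  Distance 1: (x=0, y=1), (x=1, y=2)  <- goal reached here
One shortest path (1 moves): (x=0, y=2) -> (x=0, y=1)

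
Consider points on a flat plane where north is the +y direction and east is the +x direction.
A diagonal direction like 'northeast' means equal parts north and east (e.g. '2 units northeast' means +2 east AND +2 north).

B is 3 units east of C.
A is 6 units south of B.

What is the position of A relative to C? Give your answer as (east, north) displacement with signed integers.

Answer: A is at (east=3, north=-6) relative to C.

Derivation:
Place C at the origin (east=0, north=0).
  B is 3 units east of C: delta (east=+3, north=+0); B at (east=3, north=0).
  A is 6 units south of B: delta (east=+0, north=-6); A at (east=3, north=-6).
Therefore A relative to C: (east=3, north=-6).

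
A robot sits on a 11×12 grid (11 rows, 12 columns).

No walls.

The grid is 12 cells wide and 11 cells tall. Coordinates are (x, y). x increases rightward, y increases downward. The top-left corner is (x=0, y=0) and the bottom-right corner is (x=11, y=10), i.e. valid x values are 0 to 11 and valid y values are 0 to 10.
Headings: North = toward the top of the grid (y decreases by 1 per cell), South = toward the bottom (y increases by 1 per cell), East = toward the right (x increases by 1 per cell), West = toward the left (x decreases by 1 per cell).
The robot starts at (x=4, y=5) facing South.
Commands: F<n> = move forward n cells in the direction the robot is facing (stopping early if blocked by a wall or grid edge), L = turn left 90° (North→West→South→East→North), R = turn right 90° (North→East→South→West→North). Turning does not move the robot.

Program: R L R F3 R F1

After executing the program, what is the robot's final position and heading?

Start: (x=4, y=5), facing South
  R: turn right, now facing West
  L: turn left, now facing South
  R: turn right, now facing West
  F3: move forward 3, now at (x=1, y=5)
  R: turn right, now facing North
  F1: move forward 1, now at (x=1, y=4)
Final: (x=1, y=4), facing North

Answer: Final position: (x=1, y=4), facing North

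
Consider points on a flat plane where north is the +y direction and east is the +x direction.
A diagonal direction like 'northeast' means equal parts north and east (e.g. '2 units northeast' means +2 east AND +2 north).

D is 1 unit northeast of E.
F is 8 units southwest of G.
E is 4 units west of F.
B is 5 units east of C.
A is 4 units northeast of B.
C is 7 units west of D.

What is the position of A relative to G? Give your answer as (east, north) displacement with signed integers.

Place G at the origin (east=0, north=0).
  F is 8 units southwest of G: delta (east=-8, north=-8); F at (east=-8, north=-8).
  E is 4 units west of F: delta (east=-4, north=+0); E at (east=-12, north=-8).
  D is 1 unit northeast of E: delta (east=+1, north=+1); D at (east=-11, north=-7).
  C is 7 units west of D: delta (east=-7, north=+0); C at (east=-18, north=-7).
  B is 5 units east of C: delta (east=+5, north=+0); B at (east=-13, north=-7).
  A is 4 units northeast of B: delta (east=+4, north=+4); A at (east=-9, north=-3).
Therefore A relative to G: (east=-9, north=-3).

Answer: A is at (east=-9, north=-3) relative to G.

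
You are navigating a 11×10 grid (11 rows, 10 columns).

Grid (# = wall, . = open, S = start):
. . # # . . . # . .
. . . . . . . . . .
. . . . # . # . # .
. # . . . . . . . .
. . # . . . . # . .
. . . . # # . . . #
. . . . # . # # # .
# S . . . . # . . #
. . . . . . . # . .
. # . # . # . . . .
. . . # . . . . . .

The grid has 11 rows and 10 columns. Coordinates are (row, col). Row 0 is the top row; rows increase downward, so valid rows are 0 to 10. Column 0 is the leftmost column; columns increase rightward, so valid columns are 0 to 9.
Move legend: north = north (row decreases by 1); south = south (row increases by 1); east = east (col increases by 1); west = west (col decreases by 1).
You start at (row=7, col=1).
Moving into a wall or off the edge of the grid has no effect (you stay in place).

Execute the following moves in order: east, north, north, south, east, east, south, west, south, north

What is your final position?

Answer: Final position: (row=7, col=2)

Derivation:
Start: (row=7, col=1)
  east (east): (row=7, col=1) -> (row=7, col=2)
  north (north): (row=7, col=2) -> (row=6, col=2)
  north (north): (row=6, col=2) -> (row=5, col=2)
  south (south): (row=5, col=2) -> (row=6, col=2)
  east (east): (row=6, col=2) -> (row=6, col=3)
  east (east): blocked, stay at (row=6, col=3)
  south (south): (row=6, col=3) -> (row=7, col=3)
  west (west): (row=7, col=3) -> (row=7, col=2)
  south (south): (row=7, col=2) -> (row=8, col=2)
  north (north): (row=8, col=2) -> (row=7, col=2)
Final: (row=7, col=2)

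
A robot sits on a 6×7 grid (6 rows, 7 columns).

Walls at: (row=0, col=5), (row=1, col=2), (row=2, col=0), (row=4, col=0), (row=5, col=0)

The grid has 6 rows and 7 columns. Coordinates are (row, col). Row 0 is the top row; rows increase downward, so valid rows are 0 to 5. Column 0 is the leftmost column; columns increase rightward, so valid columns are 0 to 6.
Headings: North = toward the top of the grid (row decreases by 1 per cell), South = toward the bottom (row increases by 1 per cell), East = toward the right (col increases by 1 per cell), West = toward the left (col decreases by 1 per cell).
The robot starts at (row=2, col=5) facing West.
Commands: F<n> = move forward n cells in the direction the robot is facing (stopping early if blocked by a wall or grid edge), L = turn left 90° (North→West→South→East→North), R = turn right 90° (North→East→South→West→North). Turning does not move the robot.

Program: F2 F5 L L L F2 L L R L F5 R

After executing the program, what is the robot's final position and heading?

Start: (row=2, col=5), facing West
  F2: move forward 2, now at (row=2, col=3)
  F5: move forward 2/5 (blocked), now at (row=2, col=1)
  L: turn left, now facing South
  L: turn left, now facing East
  L: turn left, now facing North
  F2: move forward 2, now at (row=0, col=1)
  L: turn left, now facing West
  L: turn left, now facing South
  R: turn right, now facing West
  L: turn left, now facing South
  F5: move forward 5, now at (row=5, col=1)
  R: turn right, now facing West
Final: (row=5, col=1), facing West

Answer: Final position: (row=5, col=1), facing West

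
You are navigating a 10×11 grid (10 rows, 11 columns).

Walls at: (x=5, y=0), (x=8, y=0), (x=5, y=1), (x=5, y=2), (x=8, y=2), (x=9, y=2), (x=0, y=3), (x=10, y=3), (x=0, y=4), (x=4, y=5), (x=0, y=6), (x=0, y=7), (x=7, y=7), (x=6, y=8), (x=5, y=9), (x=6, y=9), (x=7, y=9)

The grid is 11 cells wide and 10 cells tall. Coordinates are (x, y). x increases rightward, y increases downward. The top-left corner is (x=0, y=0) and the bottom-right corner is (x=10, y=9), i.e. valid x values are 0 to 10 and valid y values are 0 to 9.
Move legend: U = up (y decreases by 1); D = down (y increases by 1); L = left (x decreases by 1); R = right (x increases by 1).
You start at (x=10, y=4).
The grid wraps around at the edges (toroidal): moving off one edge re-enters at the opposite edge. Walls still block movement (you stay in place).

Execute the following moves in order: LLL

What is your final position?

Start: (x=10, y=4)
  L (left): (x=10, y=4) -> (x=9, y=4)
  L (left): (x=9, y=4) -> (x=8, y=4)
  L (left): (x=8, y=4) -> (x=7, y=4)
Final: (x=7, y=4)

Answer: Final position: (x=7, y=4)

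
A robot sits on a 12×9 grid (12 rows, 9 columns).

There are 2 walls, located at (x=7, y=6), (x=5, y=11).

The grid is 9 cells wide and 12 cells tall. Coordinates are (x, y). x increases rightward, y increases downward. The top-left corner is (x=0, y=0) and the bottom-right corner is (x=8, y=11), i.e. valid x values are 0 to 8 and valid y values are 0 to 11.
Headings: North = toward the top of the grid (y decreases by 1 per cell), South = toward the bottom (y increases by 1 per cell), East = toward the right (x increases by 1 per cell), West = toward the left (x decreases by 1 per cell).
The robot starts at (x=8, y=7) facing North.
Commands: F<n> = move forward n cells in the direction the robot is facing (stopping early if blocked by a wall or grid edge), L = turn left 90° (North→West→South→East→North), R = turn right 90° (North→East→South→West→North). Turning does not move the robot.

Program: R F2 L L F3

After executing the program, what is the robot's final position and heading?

Answer: Final position: (x=5, y=7), facing West

Derivation:
Start: (x=8, y=7), facing North
  R: turn right, now facing East
  F2: move forward 0/2 (blocked), now at (x=8, y=7)
  L: turn left, now facing North
  L: turn left, now facing West
  F3: move forward 3, now at (x=5, y=7)
Final: (x=5, y=7), facing West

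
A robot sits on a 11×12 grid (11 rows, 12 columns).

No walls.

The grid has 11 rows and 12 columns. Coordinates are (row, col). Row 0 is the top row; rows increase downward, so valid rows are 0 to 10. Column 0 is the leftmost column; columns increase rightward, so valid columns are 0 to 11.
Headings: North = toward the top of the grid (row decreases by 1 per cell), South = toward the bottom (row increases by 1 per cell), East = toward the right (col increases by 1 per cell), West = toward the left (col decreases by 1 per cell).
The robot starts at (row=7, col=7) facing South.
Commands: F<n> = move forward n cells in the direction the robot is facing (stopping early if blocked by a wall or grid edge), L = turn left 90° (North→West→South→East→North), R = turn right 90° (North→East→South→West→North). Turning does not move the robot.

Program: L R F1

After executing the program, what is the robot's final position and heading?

Answer: Final position: (row=8, col=7), facing South

Derivation:
Start: (row=7, col=7), facing South
  L: turn left, now facing East
  R: turn right, now facing South
  F1: move forward 1, now at (row=8, col=7)
Final: (row=8, col=7), facing South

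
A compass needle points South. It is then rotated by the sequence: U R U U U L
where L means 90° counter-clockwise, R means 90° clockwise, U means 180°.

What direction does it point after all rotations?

Answer: Final heading: South

Derivation:
Start: South
  U (U-turn (180°)) -> North
  R (right (90° clockwise)) -> East
  U (U-turn (180°)) -> West
  U (U-turn (180°)) -> East
  U (U-turn (180°)) -> West
  L (left (90° counter-clockwise)) -> South
Final: South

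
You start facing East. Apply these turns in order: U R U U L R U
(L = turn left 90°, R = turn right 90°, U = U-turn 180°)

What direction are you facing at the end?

Answer: Final heading: South

Derivation:
Start: East
  U (U-turn (180°)) -> West
  R (right (90° clockwise)) -> North
  U (U-turn (180°)) -> South
  U (U-turn (180°)) -> North
  L (left (90° counter-clockwise)) -> West
  R (right (90° clockwise)) -> North
  U (U-turn (180°)) -> South
Final: South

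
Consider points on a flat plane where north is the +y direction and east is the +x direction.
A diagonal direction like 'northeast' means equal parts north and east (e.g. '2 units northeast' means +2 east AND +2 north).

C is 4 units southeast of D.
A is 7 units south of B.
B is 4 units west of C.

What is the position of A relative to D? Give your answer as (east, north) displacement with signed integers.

Answer: A is at (east=0, north=-11) relative to D.

Derivation:
Place D at the origin (east=0, north=0).
  C is 4 units southeast of D: delta (east=+4, north=-4); C at (east=4, north=-4).
  B is 4 units west of C: delta (east=-4, north=+0); B at (east=0, north=-4).
  A is 7 units south of B: delta (east=+0, north=-7); A at (east=0, north=-11).
Therefore A relative to D: (east=0, north=-11).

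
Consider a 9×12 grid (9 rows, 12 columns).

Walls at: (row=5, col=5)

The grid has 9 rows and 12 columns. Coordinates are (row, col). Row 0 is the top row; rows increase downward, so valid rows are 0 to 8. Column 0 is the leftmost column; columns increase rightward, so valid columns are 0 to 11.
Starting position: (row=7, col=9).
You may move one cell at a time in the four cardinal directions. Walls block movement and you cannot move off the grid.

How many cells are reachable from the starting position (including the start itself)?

BFS flood-fill from (row=7, col=9):
  Distance 0: (row=7, col=9)
  Distance 1: (row=6, col=9), (row=7, col=8), (row=7, col=10), (row=8, col=9)
  Distance 2: (row=5, col=9), (row=6, col=8), (row=6, col=10), (row=7, col=7), (row=7, col=11), (row=8, col=8), (row=8, col=10)
  Distance 3: (row=4, col=9), (row=5, col=8), (row=5, col=10), (row=6, col=7), (row=6, col=11), (row=7, col=6), (row=8, col=7), (row=8, col=11)
  Distance 4: (row=3, col=9), (row=4, col=8), (row=4, col=10), (row=5, col=7), (row=5, col=11), (row=6, col=6), (row=7, col=5), (row=8, col=6)
  Distance 5: (row=2, col=9), (row=3, col=8), (row=3, col=10), (row=4, col=7), (row=4, col=11), (row=5, col=6), (row=6, col=5), (row=7, col=4), (row=8, col=5)
  Distance 6: (row=1, col=9), (row=2, col=8), (row=2, col=10), (row=3, col=7), (row=3, col=11), (row=4, col=6), (row=6, col=4), (row=7, col=3), (row=8, col=4)
  Distance 7: (row=0, col=9), (row=1, col=8), (row=1, col=10), (row=2, col=7), (row=2, col=11), (row=3, col=6), (row=4, col=5), (row=5, col=4), (row=6, col=3), (row=7, col=2), (row=8, col=3)
  Distance 8: (row=0, col=8), (row=0, col=10), (row=1, col=7), (row=1, col=11), (row=2, col=6), (row=3, col=5), (row=4, col=4), (row=5, col=3), (row=6, col=2), (row=7, col=1), (row=8, col=2)
  Distance 9: (row=0, col=7), (row=0, col=11), (row=1, col=6), (row=2, col=5), (row=3, col=4), (row=4, col=3), (row=5, col=2), (row=6, col=1), (row=7, col=0), (row=8, col=1)
  Distance 10: (row=0, col=6), (row=1, col=5), (row=2, col=4), (row=3, col=3), (row=4, col=2), (row=5, col=1), (row=6, col=0), (row=8, col=0)
  Distance 11: (row=0, col=5), (row=1, col=4), (row=2, col=3), (row=3, col=2), (row=4, col=1), (row=5, col=0)
  Distance 12: (row=0, col=4), (row=1, col=3), (row=2, col=2), (row=3, col=1), (row=4, col=0)
  Distance 13: (row=0, col=3), (row=1, col=2), (row=2, col=1), (row=3, col=0)
  Distance 14: (row=0, col=2), (row=1, col=1), (row=2, col=0)
  Distance 15: (row=0, col=1), (row=1, col=0)
  Distance 16: (row=0, col=0)
Total reachable: 107 (grid has 107 open cells total)

Answer: Reachable cells: 107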